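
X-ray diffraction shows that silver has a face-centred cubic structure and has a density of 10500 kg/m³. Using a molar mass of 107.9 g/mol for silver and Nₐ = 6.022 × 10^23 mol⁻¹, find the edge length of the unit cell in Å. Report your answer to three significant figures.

4.09 Å

With Z = 4 atoms per FCC cell, a³ = Z·M/(N_A·ρ) = 4 × 107.9 / (6.022 × 10²³ × 10.50 g/cm³) = 6.826 × 10^-23 cm³.
a = (6.826 × 10^-23)^(1/3) = 4.087 × 10^-8 cm = 4.09 Å.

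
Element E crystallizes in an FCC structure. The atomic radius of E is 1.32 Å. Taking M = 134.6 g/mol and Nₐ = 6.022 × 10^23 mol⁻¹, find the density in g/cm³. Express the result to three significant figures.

In an FCC lattice, atoms touch along the face diagonal, so √2·a = 4r, giving a = 3.734 Å = 3.734 × 10^-8 cm.
With Z = 4, ρ = Z·M/(N_A·a³) = 4 × 134.6 / (6.022 × 10²³ × 5.204 × 10^-23) = 17.18 g/cm³.

17.2 g/cm³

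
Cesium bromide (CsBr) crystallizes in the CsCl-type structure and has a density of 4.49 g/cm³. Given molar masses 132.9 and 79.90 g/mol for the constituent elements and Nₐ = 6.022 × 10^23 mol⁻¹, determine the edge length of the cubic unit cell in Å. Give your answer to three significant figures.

4.29 Å

M(CsBr) = 212.8 g/mol; Z = 1 formula unit per cell.
a³ = Z·M/(N_A·ρ) = 1 × 212.8 / (6.022 × 10²³ × 4.49) = 7.870 × 10^-23 cm³, so a = 4.285 × 10^-8 cm = 4.29 Å.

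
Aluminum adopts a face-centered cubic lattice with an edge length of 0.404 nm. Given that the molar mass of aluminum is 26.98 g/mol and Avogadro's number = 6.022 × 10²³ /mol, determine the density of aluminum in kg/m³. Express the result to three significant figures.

2720 kg/m³

An FCC unit cell contains Z = 4 atoms.
Cell volume: a³ = (0.404 nm)³ = (4.040 × 10^-8 cm)³ = 6.594 × 10^-23 cm³.
ρ = Z·M/(N_A·a³) = 4 × 26.98 / (6.022 × 10²³ × 6.594 × 10^-23) = 2.718 g/cm³ = 2720 kg/m³.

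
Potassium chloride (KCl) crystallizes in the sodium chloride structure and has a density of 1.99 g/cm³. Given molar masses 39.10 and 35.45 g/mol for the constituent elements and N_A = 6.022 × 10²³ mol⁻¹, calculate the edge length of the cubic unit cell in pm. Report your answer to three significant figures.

M(KCl) = 74.55 g/mol; Z = 4 formula units per cell.
a³ = Z·M/(N_A·ρ) = 4 × 74.55 / (6.022 × 10²³ × 1.99) = 2.488 × 10^-22 cm³, so a = 6.290 × 10^-8 cm = 629 pm.

629 pm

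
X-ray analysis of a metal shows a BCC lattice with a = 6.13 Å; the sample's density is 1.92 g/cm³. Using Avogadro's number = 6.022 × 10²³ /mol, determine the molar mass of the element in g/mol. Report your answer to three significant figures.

133 g/mol

A BCC cell has Z = 2 atoms; a = 6.130 × 10^-8 cm.
M = ρ·N_A·a³/Z = 1.92 × 6.022 × 10²³ × 2.303 × 10^-22 / 2 = 133 g/mol.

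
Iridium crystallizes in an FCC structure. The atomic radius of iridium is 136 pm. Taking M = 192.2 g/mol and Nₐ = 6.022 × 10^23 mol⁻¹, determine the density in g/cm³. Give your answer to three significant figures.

In an FCC lattice, atoms touch along the face diagonal, so √2·a = 4r, giving a = 384.7 pm = 3.847 × 10^-8 cm.
With Z = 4, ρ = Z·M/(N_A·a³) = 4 × 192.2 / (6.022 × 10²³ × 5.692 × 10^-23) = 22.43 g/cm³.

22.4 g/cm³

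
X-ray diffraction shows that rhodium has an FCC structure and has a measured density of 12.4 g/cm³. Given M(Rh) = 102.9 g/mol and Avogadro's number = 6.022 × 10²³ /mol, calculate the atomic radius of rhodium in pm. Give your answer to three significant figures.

135 pm

For an FCC cell (Z = 4), a³ = Z·M/(N_A·ρ) = 4 × 102.9 / (6.022 × 10²³ × 12.40) = 5.512 × 10^-23 cm³, so a = 3.806 × 10^-8 cm = 380.6 pm.
Atoms touch along the face diagonal, so √2·a = 4r, so r = 0.3536 × a = 135 pm.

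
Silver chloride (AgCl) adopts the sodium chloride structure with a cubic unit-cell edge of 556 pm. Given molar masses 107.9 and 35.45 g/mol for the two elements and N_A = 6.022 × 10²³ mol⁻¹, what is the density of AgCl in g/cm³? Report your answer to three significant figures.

The sodium chloride structure contains Z = 4 formula units per cell; M(AgCl) = 107.9 + 35.45 = 143.35 g/mol.
a³ = (5.560 × 10^-8 cm)³ = 1.719 × 10^-22 cm³.
ρ = 4 × 143.35 / (6.022 × 10²³ × 1.719 × 10^-22) = 5.540 g/cm³.

5.54 g/cm³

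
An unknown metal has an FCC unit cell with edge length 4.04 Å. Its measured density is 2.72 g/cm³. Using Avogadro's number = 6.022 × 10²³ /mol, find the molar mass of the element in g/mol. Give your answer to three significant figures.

27.0 g/mol

An FCC cell has Z = 4 atoms; a = 4.040 × 10^-8 cm.
M = ρ·N_A·a³/Z = 2.72 × 6.022 × 10²³ × 6.594 × 10^-23 / 4 = 27.0 g/mol.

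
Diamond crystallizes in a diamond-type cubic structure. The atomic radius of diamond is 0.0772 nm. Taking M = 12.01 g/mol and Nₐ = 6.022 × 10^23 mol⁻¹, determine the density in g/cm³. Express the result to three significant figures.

In a diamond cubic lattice, nearest neighbors lie along the body diagonal with √3·a = 8r, giving a = 0.3566 nm = 3.566 × 10^-8 cm.
With Z = 8, ρ = Z·M/(N_A·a³) = 8 × 12.01 / (6.022 × 10²³ × 4.534 × 10^-23) = 3.519 g/cm³.

3.52 g/cm³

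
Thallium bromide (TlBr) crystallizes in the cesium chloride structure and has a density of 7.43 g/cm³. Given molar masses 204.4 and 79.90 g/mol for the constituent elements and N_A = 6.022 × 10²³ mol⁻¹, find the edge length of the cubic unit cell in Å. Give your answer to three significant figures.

M(TlBr) = 284.3 g/mol; Z = 1 formula unit per cell.
a³ = Z·M/(N_A·ρ) = 1 × 284.3 / (6.022 × 10²³ × 7.43) = 6.354 × 10^-23 cm³, so a = 3.990 × 10^-8 cm = 3.99 Å.

3.99 Å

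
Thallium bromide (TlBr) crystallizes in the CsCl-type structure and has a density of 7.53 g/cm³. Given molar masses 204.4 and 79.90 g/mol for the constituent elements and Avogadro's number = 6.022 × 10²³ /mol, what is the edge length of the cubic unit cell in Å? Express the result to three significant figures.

M(TlBr) = 284.3 g/mol; Z = 1 formula unit per cell.
a³ = Z·M/(N_A·ρ) = 1 × 284.3 / (6.022 × 10²³ × 7.53) = 6.270 × 10^-23 cm³, so a = 3.973 × 10^-8 cm = 3.97 Å.

3.97 Å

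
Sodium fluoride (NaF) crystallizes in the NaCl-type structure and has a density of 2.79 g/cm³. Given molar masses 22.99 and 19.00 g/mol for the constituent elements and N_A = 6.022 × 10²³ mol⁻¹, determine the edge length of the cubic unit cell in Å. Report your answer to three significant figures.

M(NaF) = 41.99 g/mol; Z = 4 formula units per cell.
a³ = Z·M/(N_A·ρ) = 4 × 41.99 / (6.022 × 10²³ × 2.79) = 9.997 × 10^-23 cm³, so a = 4.641 × 10^-8 cm = 4.64 Å.

4.64 Å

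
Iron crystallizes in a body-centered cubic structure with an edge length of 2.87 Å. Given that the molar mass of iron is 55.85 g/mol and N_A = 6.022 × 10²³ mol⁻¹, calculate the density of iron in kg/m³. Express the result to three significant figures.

A BCC unit cell contains Z = 2 atoms.
Cell volume: a³ = (2.87 Å)³ = (2.870 × 10^-8 cm)³ = 2.364 × 10^-23 cm³.
ρ = Z·M/(N_A·a³) = 2 × 55.85 / (6.022 × 10²³ × 2.364 × 10^-23) = 7.846 g/cm³ = 7850 kg/m³.

7850 kg/m³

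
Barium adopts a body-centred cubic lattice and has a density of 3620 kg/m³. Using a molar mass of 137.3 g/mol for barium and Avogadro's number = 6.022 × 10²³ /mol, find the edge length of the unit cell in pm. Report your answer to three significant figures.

With Z = 2 atoms per BCC cell, a³ = Z·M/(N_A·ρ) = 2 × 137.3 / (6.022 × 10²³ × 3.620 g/cm³) = 1.260 × 10^-22 cm³.
a = (1.260 × 10^-22)^(1/3) = 5.013 × 10^-8 cm = 501 pm.

501 pm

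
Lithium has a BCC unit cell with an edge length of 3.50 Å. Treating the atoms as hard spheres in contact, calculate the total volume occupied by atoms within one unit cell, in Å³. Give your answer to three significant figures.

In a BCC lattice atoms touch along the body diagonal, so √3·a = 4r, so r = 0.4330a = 1.516 Å.
V_atoms = Z × (4/3)πr³ = 2 × (4/3)π × (1.516)³ = 29.2 Å³.

29.2 Å³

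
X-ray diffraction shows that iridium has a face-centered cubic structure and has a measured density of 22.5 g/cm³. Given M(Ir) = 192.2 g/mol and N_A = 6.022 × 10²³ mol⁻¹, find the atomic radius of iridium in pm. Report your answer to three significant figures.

For an FCC cell (Z = 4), a³ = Z·M/(N_A·ρ) = 4 × 192.2 / (6.022 × 10²³ × 22.50) = 5.674 × 10^-23 cm³, so a = 3.843 × 10^-8 cm = 384.3 pm.
Atoms touch along the face diagonal, so √2·a = 4r, so r = 0.3536 × a = 136 pm.

136 pm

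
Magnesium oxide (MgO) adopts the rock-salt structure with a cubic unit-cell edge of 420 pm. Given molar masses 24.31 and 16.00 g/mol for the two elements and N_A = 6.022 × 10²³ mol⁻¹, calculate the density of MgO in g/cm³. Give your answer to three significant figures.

The rock-salt structure contains Z = 4 formula units per cell; M(MgO) = 24.31 + 16.00 = 40.31 g/mol.
a³ = (4.200 × 10^-8 cm)³ = 7.409 × 10^-23 cm³.
ρ = 4 × 40.31 / (6.022 × 10²³ × 7.409 × 10^-23) = 3.614 g/cm³.

3.61 g/cm³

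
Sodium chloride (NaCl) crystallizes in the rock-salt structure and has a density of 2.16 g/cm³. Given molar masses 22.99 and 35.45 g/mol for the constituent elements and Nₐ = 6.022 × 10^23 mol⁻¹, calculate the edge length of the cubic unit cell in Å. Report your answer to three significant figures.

M(NaCl) = 58.44 g/mol; Z = 4 formula units per cell.
a³ = Z·M/(N_A·ρ) = 4 × 58.44 / (6.022 × 10²³ × 2.16) = 1.797 × 10^-22 cm³, so a = 5.643 × 10^-8 cm = 5.64 Å.

5.64 Å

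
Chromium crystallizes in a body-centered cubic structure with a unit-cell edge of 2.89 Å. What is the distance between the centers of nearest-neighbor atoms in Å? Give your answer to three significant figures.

2.50 Å

In a BCC structure, atoms touch along the body diagonal, so √3·a = 4r; the nearest-neighbor distance equals 2r = 0.8660·a.
d = 0.8660 × 2.89 = 2.50 Å.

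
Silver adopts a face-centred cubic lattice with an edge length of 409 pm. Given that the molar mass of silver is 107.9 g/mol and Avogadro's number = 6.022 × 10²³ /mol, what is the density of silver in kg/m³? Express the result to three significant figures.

An FCC unit cell contains Z = 4 atoms.
Cell volume: a³ = (409 pm)³ = (4.090 × 10^-8 cm)³ = 6.842 × 10^-23 cm³.
ρ = Z·M/(N_A·a³) = 4 × 107.9 / (6.022 × 10²³ × 6.842 × 10^-23) = 10.48 g/cm³ = 10500 kg/m³.

10500 kg/m³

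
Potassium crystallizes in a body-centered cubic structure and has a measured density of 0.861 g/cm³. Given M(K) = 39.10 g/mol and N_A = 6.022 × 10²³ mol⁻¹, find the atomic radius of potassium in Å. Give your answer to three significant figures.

For a BCC cell (Z = 2), a³ = Z·M/(N_A·ρ) = 2 × 39.10 / (6.022 × 10²³ × 0.8610) = 1.508 × 10^-22 cm³, so a = 5.323 × 10^-8 cm = 5.323 Å.
Atoms touch along the body diagonal, so √3·a = 4r, so r = 0.4330 × a = 2.30 Å.

2.30 Å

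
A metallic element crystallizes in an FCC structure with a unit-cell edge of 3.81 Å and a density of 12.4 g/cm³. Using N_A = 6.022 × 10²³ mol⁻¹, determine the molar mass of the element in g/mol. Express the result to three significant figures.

103 g/mol

An FCC cell has Z = 4 atoms; a = 3.810 × 10^-8 cm.
M = ρ·N_A·a³/Z = 12.4 × 6.022 × 10²³ × 5.531 × 10^-23 / 4 = 103 g/mol.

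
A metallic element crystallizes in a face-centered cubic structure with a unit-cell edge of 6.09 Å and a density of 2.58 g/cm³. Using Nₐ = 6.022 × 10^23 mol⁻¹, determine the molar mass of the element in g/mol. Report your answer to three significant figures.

87.7 g/mol

An FCC cell has Z = 4 atoms; a = 6.090 × 10^-8 cm.
M = ρ·N_A·a³/Z = 2.58 × 6.022 × 10²³ × 2.259 × 10^-22 / 4 = 87.7 g/mol.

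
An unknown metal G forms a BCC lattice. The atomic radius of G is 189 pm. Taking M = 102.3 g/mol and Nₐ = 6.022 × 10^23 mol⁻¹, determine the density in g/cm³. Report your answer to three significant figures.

4.09 g/cm³

In a BCC lattice, atoms touch along the body diagonal, so √3·a = 4r, giving a = 436.5 pm = 4.365 × 10^-8 cm.
With Z = 2, ρ = Z·M/(N_A·a³) = 2 × 102.3 / (6.022 × 10²³ × 8.315 × 10^-23) = 4.086 g/cm³.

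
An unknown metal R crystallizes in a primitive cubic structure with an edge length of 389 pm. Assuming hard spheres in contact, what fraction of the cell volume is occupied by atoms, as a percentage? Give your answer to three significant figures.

52.4%

In a simple cubic lattice atoms touch along the cell edge, so a = 2r, so r = 0.5000a = 194.5 pm.
Packing fraction = Z·(4/3)πr³ / a³ = 1 × (4/3)π × (194.5)³ / (389)³ = 0.5236 = 52.4%.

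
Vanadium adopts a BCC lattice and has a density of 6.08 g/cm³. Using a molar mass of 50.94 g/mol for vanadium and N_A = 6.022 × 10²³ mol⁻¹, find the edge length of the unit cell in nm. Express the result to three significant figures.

0.303 nm

With Z = 2 atoms per BCC cell, a³ = Z·M/(N_A·ρ) = 2 × 50.94 / (6.022 × 10²³ × 6.080 g/cm³) = 2.783 × 10^-23 cm³.
a = (2.783 × 10^-23)^(1/3) = 3.030 × 10^-8 cm = 0.303 nm.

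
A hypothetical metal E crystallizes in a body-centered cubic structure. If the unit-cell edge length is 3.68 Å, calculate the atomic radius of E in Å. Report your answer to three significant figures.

1.59 Å

In a BCC lattice, atoms touch along the body diagonal, so √3·a = 4r.
r = √3·a/4 = 1.7321 × 3.68 / 4 = 1.59 Å.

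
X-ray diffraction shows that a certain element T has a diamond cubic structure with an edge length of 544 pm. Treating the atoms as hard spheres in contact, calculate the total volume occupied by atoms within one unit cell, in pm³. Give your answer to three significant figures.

5.48 × 10^7 pm³

In a diamond cubic lattice nearest neighbors lie along the body diagonal with √3·a = 8r, so r = 0.2165a = 117.8 pm.
V_atoms = Z × (4/3)πr³ = 8 × (4/3)π × (117.8)³ = 5.48 × 10^7 pm³.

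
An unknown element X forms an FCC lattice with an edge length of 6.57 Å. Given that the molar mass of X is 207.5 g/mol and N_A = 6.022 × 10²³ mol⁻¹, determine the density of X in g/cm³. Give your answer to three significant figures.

4.86 g/cm³

An FCC unit cell contains Z = 4 atoms.
Cell volume: a³ = (6.57 Å)³ = (6.570 × 10^-8 cm)³ = 2.836 × 10^-22 cm³.
ρ = Z·M/(N_A·a³) = 4 × 207.5 / (6.022 × 10²³ × 2.836 × 10^-22) = 4.860 g/cm³.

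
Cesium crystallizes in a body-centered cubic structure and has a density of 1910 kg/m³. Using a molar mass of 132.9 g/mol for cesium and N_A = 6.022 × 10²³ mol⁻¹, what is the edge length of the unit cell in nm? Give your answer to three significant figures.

0.614 nm

With Z = 2 atoms per BCC cell, a³ = Z·M/(N_A·ρ) = 2 × 132.9 / (6.022 × 10²³ × 1.910 g/cm³) = 2.311 × 10^-22 cm³.
a = (2.311 × 10^-22)^(1/3) = 6.137 × 10^-8 cm = 0.614 nm.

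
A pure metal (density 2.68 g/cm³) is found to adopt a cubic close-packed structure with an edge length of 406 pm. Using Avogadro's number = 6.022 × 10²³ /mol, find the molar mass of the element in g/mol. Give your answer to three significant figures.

An FCC cell has Z = 4 atoms; a = 4.060 × 10^-8 cm.
M = ρ·N_A·a³/Z = 2.68 × 6.022 × 10²³ × 6.692 × 10^-23 / 4 = 27.0 g/mol.

27.0 g/mol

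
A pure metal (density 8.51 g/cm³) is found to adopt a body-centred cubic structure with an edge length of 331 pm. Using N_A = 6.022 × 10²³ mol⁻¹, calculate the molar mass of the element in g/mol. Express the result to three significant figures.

92.9 g/mol

A BCC cell has Z = 2 atoms; a = 3.310 × 10^-8 cm.
M = ρ·N_A·a³/Z = 8.51 × 6.022 × 10²³ × 3.626 × 10^-23 / 2 = 92.9 g/mol.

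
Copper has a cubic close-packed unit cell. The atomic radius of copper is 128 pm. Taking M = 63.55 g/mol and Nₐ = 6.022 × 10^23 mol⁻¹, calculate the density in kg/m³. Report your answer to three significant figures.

In an FCC lattice, atoms touch along the face diagonal, so √2·a = 4r, giving a = 362.0 pm = 3.620 × 10^-8 cm.
With Z = 4, ρ = Z·M/(N_A·a³) = 4 × 63.55 / (6.022 × 10²³ × 4.745 × 10^-23) = 8.895 g/cm³ = 8900 kg/m³.

8900 kg/m³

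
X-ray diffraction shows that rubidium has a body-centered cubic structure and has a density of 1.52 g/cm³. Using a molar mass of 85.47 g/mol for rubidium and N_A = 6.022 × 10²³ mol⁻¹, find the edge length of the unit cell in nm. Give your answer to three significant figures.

0.572 nm

With Z = 2 atoms per BCC cell, a³ = Z·M/(N_A·ρ) = 2 × 85.47 / (6.022 × 10²³ × 1.520 g/cm³) = 1.867 × 10^-22 cm³.
a = (1.867 × 10^-22)^(1/3) = 5.716 × 10^-8 cm = 0.572 nm.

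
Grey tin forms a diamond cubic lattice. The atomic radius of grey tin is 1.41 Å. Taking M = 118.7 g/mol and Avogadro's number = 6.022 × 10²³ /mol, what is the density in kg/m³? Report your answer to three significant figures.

5710 kg/m³

In a diamond cubic lattice, nearest neighbors lie along the body diagonal with √3·a = 8r, giving a = 6.513 Å = 6.513 × 10^-8 cm.
With Z = 8, ρ = Z·M/(N_A·a³) = 8 × 118.7 / (6.022 × 10²³ × 2.762 × 10^-22) = 5.709 g/cm³ = 5710 kg/m³.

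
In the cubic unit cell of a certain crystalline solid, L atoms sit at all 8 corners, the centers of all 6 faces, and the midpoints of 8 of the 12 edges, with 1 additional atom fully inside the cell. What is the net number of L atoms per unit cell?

7

Corner atoms are shared by 8 cells (1/8 each), face atoms by 2 (1/2 each), edge atoms by 4 (1/4 each), interior atoms are unshared.
Net atoms = 8 × 1/8 + 6 × 1/2 + 8 × 1/4 + 1 = 1 + 3 + 2 + 1 = 7.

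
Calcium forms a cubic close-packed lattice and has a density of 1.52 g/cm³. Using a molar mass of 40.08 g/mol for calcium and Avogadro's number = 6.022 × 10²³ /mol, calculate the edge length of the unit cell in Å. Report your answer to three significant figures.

With Z = 4 atoms per FCC cell, a³ = Z·M/(N_A·ρ) = 4 × 40.08 / (6.022 × 10²³ × 1.520 g/cm³) = 1.751 × 10^-22 cm³.
a = (1.751 × 10^-22)^(1/3) = 5.595 × 10^-8 cm = 5.60 Å.

5.60 Å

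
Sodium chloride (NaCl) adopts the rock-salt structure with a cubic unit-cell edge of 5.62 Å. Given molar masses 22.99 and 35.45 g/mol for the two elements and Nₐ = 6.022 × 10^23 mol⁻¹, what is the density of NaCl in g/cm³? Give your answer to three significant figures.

The rock-salt structure contains Z = 4 formula units per cell; M(NaCl) = 22.99 + 35.45 = 58.44 g/mol.
a³ = (5.620 × 10^-8 cm)³ = 1.775 × 10^-22 cm³.
ρ = 4 × 58.44 / (6.022 × 10²³ × 1.775 × 10^-22) = 2.187 g/cm³.

2.19 g/cm³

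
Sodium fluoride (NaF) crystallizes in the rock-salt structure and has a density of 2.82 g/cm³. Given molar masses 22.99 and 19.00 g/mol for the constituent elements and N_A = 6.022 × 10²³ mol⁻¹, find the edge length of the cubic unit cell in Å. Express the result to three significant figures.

M(NaF) = 41.99 g/mol; Z = 4 formula units per cell.
a³ = Z·M/(N_A·ρ) = 4 × 41.99 / (6.022 × 10²³ × 2.82) = 9.890 × 10^-23 cm³, so a = 4.625 × 10^-8 cm = 4.62 Å.

4.62 Å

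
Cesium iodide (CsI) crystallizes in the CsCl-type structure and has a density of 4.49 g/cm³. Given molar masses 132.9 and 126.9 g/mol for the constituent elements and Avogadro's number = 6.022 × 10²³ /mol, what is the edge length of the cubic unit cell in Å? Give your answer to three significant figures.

M(CsI) = 259.8 g/mol; Z = 1 formula unit per cell.
a³ = Z·M/(N_A·ρ) = 1 × 259.8 / (6.022 × 10²³ × 4.49) = 9.608 × 10^-23 cm³, so a = 4.580 × 10^-8 cm = 4.58 Å.

4.58 Å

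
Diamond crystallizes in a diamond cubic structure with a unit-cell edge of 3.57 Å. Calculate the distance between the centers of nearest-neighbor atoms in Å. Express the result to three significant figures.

In a diamond cubic structure, nearest neighbors lie along the body diagonal with √3·a = 8r; the nearest-neighbor distance equals 2r = 0.4330·a.
d = 0.4330 × 3.57 = 1.55 Å.

1.55 Å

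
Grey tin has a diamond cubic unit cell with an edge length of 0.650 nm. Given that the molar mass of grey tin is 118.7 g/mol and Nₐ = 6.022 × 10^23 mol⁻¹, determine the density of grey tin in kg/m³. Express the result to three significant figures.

A diamond cubic unit cell contains Z = 8 atoms.
Cell volume: a³ = (0.650 nm)³ = (6.500 × 10^-8 cm)³ = 2.746 × 10^-22 cm³.
ρ = Z·M/(N_A·a³) = 8 × 118.7 / (6.022 × 10²³ × 2.746 × 10^-22) = 5.742 g/cm³ = 5740 kg/m³.

5740 kg/m³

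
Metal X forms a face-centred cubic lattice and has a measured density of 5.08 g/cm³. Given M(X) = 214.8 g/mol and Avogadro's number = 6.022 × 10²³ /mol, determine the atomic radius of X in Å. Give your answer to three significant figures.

For an FCC cell (Z = 4), a³ = Z·M/(N_A·ρ) = 4 × 214.8 / (6.022 × 10²³ × 5.080) = 2.809 × 10^-22 cm³, so a = 6.549 × 10^-8 cm = 6.549 Å.
Atoms touch along the face diagonal, so √2·a = 4r, so r = 0.3536 × a = 2.32 Å.

2.32 Å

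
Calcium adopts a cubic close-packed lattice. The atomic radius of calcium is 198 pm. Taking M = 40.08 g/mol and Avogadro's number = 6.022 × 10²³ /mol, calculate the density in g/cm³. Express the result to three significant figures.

In an FCC lattice, atoms touch along the face diagonal, so √2·a = 4r, giving a = 560.0 pm = 5.600 × 10^-8 cm.
With Z = 4, ρ = Z·M/(N_A·a³) = 4 × 40.08 / (6.022 × 10²³ × 1.756 × 10^-22) = 1.516 g/cm³.

1.52 g/cm³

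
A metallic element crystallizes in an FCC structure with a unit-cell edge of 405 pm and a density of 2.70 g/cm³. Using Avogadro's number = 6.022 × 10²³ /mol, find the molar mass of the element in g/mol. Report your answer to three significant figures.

An FCC cell has Z = 4 atoms; a = 4.050 × 10^-8 cm.
M = ρ·N_A·a³/Z = 2.70 × 6.022 × 10²³ × 6.643 × 10^-23 / 4 = 27.0 g/mol.

27.0 g/mol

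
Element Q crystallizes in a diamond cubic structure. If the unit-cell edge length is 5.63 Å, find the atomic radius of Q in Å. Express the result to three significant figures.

1.22 Å

In a diamond cubic lattice, nearest neighbors lie along the body diagonal with √3·a = 8r.
r = √3·a/8 = 1.7321 × 5.63 / 8 = 1.22 Å.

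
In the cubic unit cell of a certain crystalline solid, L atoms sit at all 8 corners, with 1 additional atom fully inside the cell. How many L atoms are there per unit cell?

Corner atoms are shared by 8 cells (1/8 each), interior atoms are unshared.
Net atoms = 8 × 1/8 + 1 = 1 + 1 = 2.

2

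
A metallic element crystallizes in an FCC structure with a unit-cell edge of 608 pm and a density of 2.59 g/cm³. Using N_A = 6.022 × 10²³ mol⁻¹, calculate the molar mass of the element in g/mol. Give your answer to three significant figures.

87.6 g/mol

An FCC cell has Z = 4 atoms; a = 6.080 × 10^-8 cm.
M = ρ·N_A·a³/Z = 2.59 × 6.022 × 10²³ × 2.248 × 10^-22 / 4 = 87.6 g/mol.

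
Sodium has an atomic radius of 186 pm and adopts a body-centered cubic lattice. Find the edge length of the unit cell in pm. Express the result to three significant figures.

In a BCC lattice, atoms touch along the body diagonal, so √3·a = 4r.
a = 4r/√3 = 4 × 186 / 1.7321 = 430 pm.

430 pm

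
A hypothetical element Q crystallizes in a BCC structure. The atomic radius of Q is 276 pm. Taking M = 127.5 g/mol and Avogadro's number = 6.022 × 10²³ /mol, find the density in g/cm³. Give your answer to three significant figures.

In a BCC lattice, atoms touch along the body diagonal, so √3·a = 4r, giving a = 637.4 pm = 6.374 × 10^-8 cm.
With Z = 2, ρ = Z·M/(N_A·a³) = 2 × 127.5 / (6.022 × 10²³ × 2.590 × 10^-22) = 1.635 g/cm³.

1.64 g/cm³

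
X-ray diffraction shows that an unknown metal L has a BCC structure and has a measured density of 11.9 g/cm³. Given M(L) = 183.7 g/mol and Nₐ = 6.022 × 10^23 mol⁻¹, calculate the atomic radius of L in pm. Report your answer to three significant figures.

161 pm

For a BCC cell (Z = 2), a³ = Z·M/(N_A·ρ) = 2 × 183.7 / (6.022 × 10²³ × 11.90) = 5.127 × 10^-23 cm³, so a = 3.715 × 10^-8 cm = 371.5 pm.
Atoms touch along the body diagonal, so √3·a = 4r, so r = 0.4330 × a = 161 pm.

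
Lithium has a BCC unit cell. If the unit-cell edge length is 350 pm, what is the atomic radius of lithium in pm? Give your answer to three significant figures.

In a BCC lattice, atoms touch along the body diagonal, so √3·a = 4r.
r = √3·a/4 = 1.7321 × 350 / 4 = 152 pm.

152 pm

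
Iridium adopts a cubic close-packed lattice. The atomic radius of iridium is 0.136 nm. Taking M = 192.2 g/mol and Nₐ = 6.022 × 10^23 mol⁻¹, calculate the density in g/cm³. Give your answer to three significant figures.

In an FCC lattice, atoms touch along the face diagonal, so √2·a = 4r, giving a = 0.3847 nm = 3.847 × 10^-8 cm.
With Z = 4, ρ = Z·M/(N_A·a³) = 4 × 192.2 / (6.022 × 10²³ × 5.692 × 10^-23) = 22.43 g/cm³.

22.4 g/cm³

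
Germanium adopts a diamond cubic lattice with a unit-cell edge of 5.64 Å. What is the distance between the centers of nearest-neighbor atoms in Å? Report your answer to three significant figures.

In a diamond cubic structure, nearest neighbors lie along the body diagonal with √3·a = 8r; the nearest-neighbor distance equals 2r = 0.4330·a.
d = 0.4330 × 5.64 = 2.44 Å.

2.44 Å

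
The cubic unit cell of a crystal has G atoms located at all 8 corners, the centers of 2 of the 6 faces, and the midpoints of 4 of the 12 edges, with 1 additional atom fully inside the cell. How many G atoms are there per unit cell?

4

Corner atoms are shared by 8 cells (1/8 each), face atoms by 2 (1/2 each), edge atoms by 4 (1/4 each), interior atoms are unshared.
Net atoms = 8 × 1/8 + 2 × 1/2 + 4 × 1/4 + 1 = 1 + 1 + 1 + 1 = 4.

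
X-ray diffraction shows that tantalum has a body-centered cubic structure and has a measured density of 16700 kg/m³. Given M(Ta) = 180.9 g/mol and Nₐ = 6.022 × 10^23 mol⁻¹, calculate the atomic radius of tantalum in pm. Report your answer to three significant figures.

143 pm

For a BCC cell (Z = 2), a³ = Z·M/(N_A·ρ) = 2 × 180.9 / (6.022 × 10²³ × 16.70) = 3.598 × 10^-23 cm³, so a = 3.301 × 10^-8 cm = 330.1 pm.
Atoms touch along the body diagonal, so √3·a = 4r, so r = 0.4330 × a = 143 pm.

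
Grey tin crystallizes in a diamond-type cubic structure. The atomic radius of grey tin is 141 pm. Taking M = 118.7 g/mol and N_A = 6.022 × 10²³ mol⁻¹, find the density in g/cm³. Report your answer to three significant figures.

In a diamond cubic lattice, nearest neighbors lie along the body diagonal with √3·a = 8r, giving a = 651.3 pm = 6.513 × 10^-8 cm.
With Z = 8, ρ = Z·M/(N_A·a³) = 8 × 118.7 / (6.022 × 10²³ × 2.762 × 10^-22) = 5.709 g/cm³.

5.71 g/cm³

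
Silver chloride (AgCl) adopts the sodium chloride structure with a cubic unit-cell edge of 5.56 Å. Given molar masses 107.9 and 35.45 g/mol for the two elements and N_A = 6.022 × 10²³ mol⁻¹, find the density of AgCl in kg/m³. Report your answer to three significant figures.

5540 kg/m³

The sodium chloride structure contains Z = 4 formula units per cell; M(AgCl) = 107.9 + 35.45 = 143.35 g/mol.
a³ = (5.560 × 10^-8 cm)³ = 1.719 × 10^-22 cm³.
ρ = 4 × 143.35 / (6.022 × 10²³ × 1.719 × 10^-22) = 5.540 g/cm³ = 5540 kg/m³.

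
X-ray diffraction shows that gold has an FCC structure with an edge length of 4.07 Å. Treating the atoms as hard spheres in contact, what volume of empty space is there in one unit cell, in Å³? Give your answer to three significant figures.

17.5 Å³

In an FCC lattice atoms touch along the face diagonal, so √2·a = 4r, so r = 0.3536a = 1.439 Å.
V_cell = a³ = 67.42 Å³; V_atoms = 4 × (4/3)πr³ = 49.92 Å³.
Empty space = 67.42 − 49.92 = 17.5 Å³.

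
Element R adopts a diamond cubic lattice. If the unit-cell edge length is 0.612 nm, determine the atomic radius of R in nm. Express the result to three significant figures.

0.133 nm

In a diamond cubic lattice, nearest neighbors lie along the body diagonal with √3·a = 8r.
r = √3·a/8 = 1.7321 × 0.612 / 8 = 0.133 nm.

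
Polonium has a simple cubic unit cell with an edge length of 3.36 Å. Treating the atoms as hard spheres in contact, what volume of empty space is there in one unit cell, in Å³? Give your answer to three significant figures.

18.1 Å³

In a simple cubic lattice atoms touch along the cell edge, so a = 2r, so r = 0.5000a = 1.680 Å.
V_cell = a³ = 37.93 Å³; V_atoms = 1 × (4/3)πr³ = 19.86 Å³.
Empty space = 37.93 − 19.86 = 18.1 Å³.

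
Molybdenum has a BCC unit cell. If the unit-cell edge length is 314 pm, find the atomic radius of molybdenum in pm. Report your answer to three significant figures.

In a BCC lattice, atoms touch along the body diagonal, so √3·a = 4r.
r = √3·a/4 = 1.7321 × 314 / 4 = 136 pm.

136 pm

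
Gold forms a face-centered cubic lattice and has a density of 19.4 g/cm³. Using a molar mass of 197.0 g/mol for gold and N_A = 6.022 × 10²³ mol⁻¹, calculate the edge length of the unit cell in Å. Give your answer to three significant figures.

With Z = 4 atoms per FCC cell, a³ = Z·M/(N_A·ρ) = 4 × 197.0 / (6.022 × 10²³ × 19.40 g/cm³) = 6.745 × 10^-23 cm³.
a = (6.745 × 10^-23)^(1/3) = 4.071 × 10^-8 cm = 4.07 Å.

4.07 Å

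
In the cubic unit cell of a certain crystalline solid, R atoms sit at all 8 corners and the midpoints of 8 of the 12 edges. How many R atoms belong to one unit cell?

3

Corner atoms are shared by 8 cells (1/8 each), edge atoms by 4 (1/4 each).
Net atoms = 8 × 1/8 + 8 × 1/4 = 1 + 2 = 3.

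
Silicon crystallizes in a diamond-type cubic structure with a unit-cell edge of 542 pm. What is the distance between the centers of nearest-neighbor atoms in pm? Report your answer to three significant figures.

235 pm

In a diamond cubic structure, nearest neighbors lie along the body diagonal with √3·a = 8r; the nearest-neighbor distance equals 2r = 0.4330·a.
d = 0.4330 × 542 = 235 pm.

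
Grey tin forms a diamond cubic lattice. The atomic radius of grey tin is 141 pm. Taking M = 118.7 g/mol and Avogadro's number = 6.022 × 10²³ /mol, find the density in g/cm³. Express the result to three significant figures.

In a diamond cubic lattice, nearest neighbors lie along the body diagonal with √3·a = 8r, giving a = 651.3 pm = 6.513 × 10^-8 cm.
With Z = 8, ρ = Z·M/(N_A·a³) = 8 × 118.7 / (6.022 × 10²³ × 2.762 × 10^-22) = 5.709 g/cm³.

5.71 g/cm³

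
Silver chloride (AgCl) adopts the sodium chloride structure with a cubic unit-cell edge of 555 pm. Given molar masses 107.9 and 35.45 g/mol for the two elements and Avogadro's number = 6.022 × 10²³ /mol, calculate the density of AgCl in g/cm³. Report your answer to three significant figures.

5.57 g/cm³

The sodium chloride structure contains Z = 4 formula units per cell; M(AgCl) = 107.9 + 35.45 = 143.35 g/mol.
a³ = (5.550 × 10^-8 cm)³ = 1.710 × 10^-22 cm³.
ρ = 4 × 143.35 / (6.022 × 10²³ × 1.710 × 10^-22) = 5.570 g/cm³.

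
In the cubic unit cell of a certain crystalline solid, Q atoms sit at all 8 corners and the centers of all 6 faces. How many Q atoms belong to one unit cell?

Corner atoms are shared by 8 cells (1/8 each), face atoms by 2 (1/2 each).
Net atoms = 8 × 1/8 + 6 × 1/2 = 1 + 3 = 4.

4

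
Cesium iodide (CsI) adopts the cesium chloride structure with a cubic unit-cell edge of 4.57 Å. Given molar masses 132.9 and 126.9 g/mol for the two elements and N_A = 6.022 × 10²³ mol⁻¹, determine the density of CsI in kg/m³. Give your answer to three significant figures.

4520 kg/m³

The cesium chloride structure contains Z = 1 formula unit per cell; M(CsI) = 132.9 + 126.9 = 259.8 g/mol.
a³ = (4.570 × 10^-8 cm)³ = 9.544 × 10^-23 cm³.
ρ = 1 × 259.8 / (6.022 × 10²³ × 9.544 × 10^-23) = 4.520 g/cm³ = 4520 kg/m³.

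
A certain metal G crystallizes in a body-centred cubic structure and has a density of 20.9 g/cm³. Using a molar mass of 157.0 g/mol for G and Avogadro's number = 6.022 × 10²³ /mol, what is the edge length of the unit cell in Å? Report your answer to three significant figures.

2.92 Å

With Z = 2 atoms per BCC cell, a³ = Z·M/(N_A·ρ) = 2 × 157.0 / (6.022 × 10²³ × 20.90 g/cm³) = 2.495 × 10^-23 cm³.
a = (2.495 × 10^-23)^(1/3) = 2.922 × 10^-8 cm = 2.92 Å.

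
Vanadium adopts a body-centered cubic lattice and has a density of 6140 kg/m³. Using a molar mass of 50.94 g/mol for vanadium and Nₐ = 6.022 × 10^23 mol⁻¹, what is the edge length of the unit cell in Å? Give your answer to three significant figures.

3.02 Å

With Z = 2 atoms per BCC cell, a³ = Z·M/(N_A·ρ) = 2 × 50.94 / (6.022 × 10²³ × 6.140 g/cm³) = 2.755 × 10^-23 cm³.
a = (2.755 × 10^-23)^(1/3) = 3.020 × 10^-8 cm = 3.02 Å.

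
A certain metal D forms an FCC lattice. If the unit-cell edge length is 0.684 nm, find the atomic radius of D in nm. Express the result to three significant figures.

0.242 nm

In an FCC lattice, atoms touch along the face diagonal, so √2·a = 4r.
r = √2·a/4 = 1.4142 × 0.684 / 4 = 0.242 nm.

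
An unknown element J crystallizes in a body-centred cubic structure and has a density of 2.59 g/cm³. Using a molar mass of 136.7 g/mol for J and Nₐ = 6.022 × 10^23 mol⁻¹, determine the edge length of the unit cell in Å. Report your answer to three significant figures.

5.60 Å

With Z = 2 atoms per BCC cell, a³ = Z·M/(N_A·ρ) = 2 × 136.7 / (6.022 × 10²³ × 2.590 g/cm³) = 1.753 × 10^-22 cm³.
a = (1.753 × 10^-22)^(1/3) = 5.597 × 10^-8 cm = 5.60 Å.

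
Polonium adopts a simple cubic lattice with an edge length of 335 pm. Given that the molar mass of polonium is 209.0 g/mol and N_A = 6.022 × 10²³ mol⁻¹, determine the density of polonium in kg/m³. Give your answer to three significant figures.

9230 kg/m³

A simple cubic unit cell contains Z = 1 atom.
Cell volume: a³ = (335 pm)³ = (3.350 × 10^-8 cm)³ = 3.760 × 10^-23 cm³.
ρ = Z·M/(N_A·a³) = 1 × 209.0 / (6.022 × 10²³ × 3.760 × 10^-23) = 9.231 g/cm³ = 9230 kg/m³.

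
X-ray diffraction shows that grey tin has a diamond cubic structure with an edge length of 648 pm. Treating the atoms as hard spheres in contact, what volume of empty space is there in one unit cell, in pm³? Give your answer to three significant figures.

In a diamond cubic lattice nearest neighbors lie along the body diagonal with √3·a = 8r, so r = 0.2165a = 140.3 pm.
V_cell = a³ = 2.721 × 10^8 pm³; V_atoms = 8 × (4/3)πr³ = 9.254 × 10^7 pm³.
Empty space = 2.721 × 10^8 − 9.254 × 10^7 = 1.80 × 10^8 pm³.

1.80 × 10^8 pm³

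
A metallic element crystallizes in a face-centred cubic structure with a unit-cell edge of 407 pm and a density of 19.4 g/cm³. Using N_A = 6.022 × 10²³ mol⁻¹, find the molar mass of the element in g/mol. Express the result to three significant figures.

197 g/mol

An FCC cell has Z = 4 atoms; a = 4.070 × 10^-8 cm.
M = ρ·N_A·a³/Z = 19.4 × 6.022 × 10²³ × 6.742 × 10^-23 / 4 = 197 g/mol.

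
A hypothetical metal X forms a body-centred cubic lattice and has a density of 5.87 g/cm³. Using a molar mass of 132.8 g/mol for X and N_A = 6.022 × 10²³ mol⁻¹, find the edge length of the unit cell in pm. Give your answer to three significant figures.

422 pm

With Z = 2 atoms per BCC cell, a³ = Z·M/(N_A·ρ) = 2 × 132.8 / (6.022 × 10²³ × 5.870 g/cm³) = 7.514 × 10^-23 cm³.
a = (7.514 × 10^-23)^(1/3) = 4.220 × 10^-8 cm = 422 pm.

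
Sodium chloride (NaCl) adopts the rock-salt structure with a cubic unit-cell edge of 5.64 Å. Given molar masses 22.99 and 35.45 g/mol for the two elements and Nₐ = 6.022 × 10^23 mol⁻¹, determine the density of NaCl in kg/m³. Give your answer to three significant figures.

2160 kg/m³

The rock-salt structure contains Z = 4 formula units per cell; M(NaCl) = 22.99 + 35.45 = 58.44 g/mol.
a³ = (5.640 × 10^-8 cm)³ = 1.794 × 10^-22 cm³.
ρ = 4 × 58.44 / (6.022 × 10²³ × 1.794 × 10^-22) = 2.164 g/cm³ = 2160 kg/m³.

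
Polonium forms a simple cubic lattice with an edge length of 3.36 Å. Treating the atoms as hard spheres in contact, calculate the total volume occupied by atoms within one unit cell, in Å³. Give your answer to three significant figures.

In a simple cubic lattice atoms touch along the cell edge, so a = 2r, so r = 0.5000a = 1.680 Å.
V_atoms = Z × (4/3)πr³ = 1 × (4/3)π × (1.680)³ = 19.9 Å³.

19.9 Å³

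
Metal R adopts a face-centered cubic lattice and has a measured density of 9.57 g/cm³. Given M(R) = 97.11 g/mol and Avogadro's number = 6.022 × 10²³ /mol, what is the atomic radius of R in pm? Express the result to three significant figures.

For an FCC cell (Z = 4), a³ = Z·M/(N_A·ρ) = 4 × 97.11 / (6.022 × 10²³ × 9.570) = 6.740 × 10^-23 cm³, so a = 4.070 × 10^-8 cm = 407.0 pm.
Atoms touch along the face diagonal, so √2·a = 4r, so r = 0.3536 × a = 144 pm.

144 pm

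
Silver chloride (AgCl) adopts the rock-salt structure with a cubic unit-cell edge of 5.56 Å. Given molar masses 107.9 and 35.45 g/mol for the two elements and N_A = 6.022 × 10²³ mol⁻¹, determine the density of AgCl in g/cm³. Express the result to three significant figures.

5.54 g/cm³

The rock-salt structure contains Z = 4 formula units per cell; M(AgCl) = 107.9 + 35.45 = 143.35 g/mol.
a³ = (5.560 × 10^-8 cm)³ = 1.719 × 10^-22 cm³.
ρ = 4 × 143.35 / (6.022 × 10²³ × 1.719 × 10^-22) = 5.540 g/cm³.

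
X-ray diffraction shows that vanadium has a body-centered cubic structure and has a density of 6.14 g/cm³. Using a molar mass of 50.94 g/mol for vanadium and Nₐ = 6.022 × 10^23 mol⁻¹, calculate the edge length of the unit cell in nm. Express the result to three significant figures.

0.302 nm

With Z = 2 atoms per BCC cell, a³ = Z·M/(N_A·ρ) = 2 × 50.94 / (6.022 × 10²³ × 6.140 g/cm³) = 2.755 × 10^-23 cm³.
a = (2.755 × 10^-23)^(1/3) = 3.020 × 10^-8 cm = 0.302 nm.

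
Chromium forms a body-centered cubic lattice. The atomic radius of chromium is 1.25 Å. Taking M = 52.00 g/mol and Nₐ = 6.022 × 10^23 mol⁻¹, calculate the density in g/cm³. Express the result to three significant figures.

7.18 g/cm³

In a BCC lattice, atoms touch along the body diagonal, so √3·a = 4r, giving a = 2.887 Å = 2.887 × 10^-8 cm.
With Z = 2, ρ = Z·M/(N_A·a³) = 2 × 52.00 / (6.022 × 10²³ × 2.406 × 10^-23) = 7.179 g/cm³.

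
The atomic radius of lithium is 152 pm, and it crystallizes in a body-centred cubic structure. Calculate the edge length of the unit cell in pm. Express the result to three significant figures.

In a BCC lattice, atoms touch along the body diagonal, so √3·a = 4r.
a = 4r/√3 = 4 × 152 / 1.7321 = 351 pm.

351 pm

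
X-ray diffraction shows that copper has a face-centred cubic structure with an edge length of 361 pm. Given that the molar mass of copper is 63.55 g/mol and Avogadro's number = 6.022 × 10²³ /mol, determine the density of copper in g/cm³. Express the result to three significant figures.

An FCC unit cell contains Z = 4 atoms.
Cell volume: a³ = (361 pm)³ = (3.610 × 10^-8 cm)³ = 4.705 × 10^-23 cm³.
ρ = Z·M/(N_A·a³) = 4 × 63.55 / (6.022 × 10²³ × 4.705 × 10^-23) = 8.972 g/cm³.

8.97 g/cm³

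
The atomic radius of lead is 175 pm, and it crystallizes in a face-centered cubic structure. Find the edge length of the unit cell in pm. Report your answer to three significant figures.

In an FCC lattice, atoms touch along the face diagonal, so √2·a = 4r.
a = 4r/√2 = 4 × 175 / 1.4142 = 495 pm.

495 pm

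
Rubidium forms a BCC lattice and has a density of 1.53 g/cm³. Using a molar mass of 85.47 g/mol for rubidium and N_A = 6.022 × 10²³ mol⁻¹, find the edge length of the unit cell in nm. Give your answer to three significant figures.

0.570 nm

With Z = 2 atoms per BCC cell, a³ = Z·M/(N_A·ρ) = 2 × 85.47 / (6.022 × 10²³ × 1.530 g/cm³) = 1.855 × 10^-22 cm³.
a = (1.855 × 10^-22)^(1/3) = 5.703 × 10^-8 cm = 0.570 nm.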